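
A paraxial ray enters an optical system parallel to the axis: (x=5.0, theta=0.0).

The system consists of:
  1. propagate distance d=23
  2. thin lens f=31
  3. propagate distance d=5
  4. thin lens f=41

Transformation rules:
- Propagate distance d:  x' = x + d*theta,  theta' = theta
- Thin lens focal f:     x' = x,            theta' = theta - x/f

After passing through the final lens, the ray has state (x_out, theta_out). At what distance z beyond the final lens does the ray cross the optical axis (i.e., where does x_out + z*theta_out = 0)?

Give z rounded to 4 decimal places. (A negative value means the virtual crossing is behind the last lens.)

Answer: 15.9104

Derivation:
Initial: x=5.0000 theta=0.0000
After 1 (propagate distance d=23): x=5.0000 theta=0.0000
After 2 (thin lens f=31): x=5.0000 theta=-5/31 (≈-0.1613)
After 3 (propagate distance d=5): x=130/31 (≈4.1935) theta=-5/31 (≈-0.1613)
After 4 (thin lens f=41): x=130/31 (≈4.1935) theta=-335/1271 (≈-0.2636)
z_focus = -x_out/theta_out = -(130/31)/(-335/1271) = 1066/67 ≈ 15.9104
Rounded to 4 decimal places: z = 15.9104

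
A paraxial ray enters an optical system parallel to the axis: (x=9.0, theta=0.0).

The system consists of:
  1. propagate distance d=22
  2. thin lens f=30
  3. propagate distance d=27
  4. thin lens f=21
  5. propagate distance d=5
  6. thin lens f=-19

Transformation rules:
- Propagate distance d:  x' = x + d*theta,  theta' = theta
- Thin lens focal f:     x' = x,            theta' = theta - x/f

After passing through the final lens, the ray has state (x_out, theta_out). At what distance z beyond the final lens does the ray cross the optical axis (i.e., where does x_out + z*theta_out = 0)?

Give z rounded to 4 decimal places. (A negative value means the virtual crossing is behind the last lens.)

Initial: x=9.0000 theta=0.0000
After 1 (propagate distance d=22): x=9.0000 theta=0.0000
After 2 (thin lens f=30): x=9.0000 theta=-0.3000
After 3 (propagate distance d=27): x=0.9000 theta=-0.3000
After 4 (thin lens f=21): x=0.9000 theta=-12/35 (≈-0.3429)
After 5 (propagate distance d=5): x=-57/70 (≈-0.8143) theta=-12/35 (≈-0.3429)
After 6 (thin lens f=-19): x=-57/70 (≈-0.8143) theta=-27/70 (≈-0.3857)
z_focus = -x_out/theta_out = -(-57/70)/(-27/70) = -19/9 ≈ -2.1111
Rounded to 4 decimal places: z = -2.1111

Answer: -2.1111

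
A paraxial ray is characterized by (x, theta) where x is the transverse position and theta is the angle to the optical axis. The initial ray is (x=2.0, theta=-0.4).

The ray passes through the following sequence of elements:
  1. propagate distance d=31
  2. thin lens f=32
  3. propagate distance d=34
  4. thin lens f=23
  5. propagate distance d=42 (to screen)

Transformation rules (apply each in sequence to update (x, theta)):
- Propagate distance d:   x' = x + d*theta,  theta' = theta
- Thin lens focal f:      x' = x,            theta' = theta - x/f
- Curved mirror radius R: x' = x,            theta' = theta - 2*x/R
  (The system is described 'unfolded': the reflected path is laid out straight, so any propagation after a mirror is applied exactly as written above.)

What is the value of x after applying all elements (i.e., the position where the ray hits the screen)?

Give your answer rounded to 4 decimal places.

Initial: x=2.0000 theta=-0.4000
After 1 (propagate distance d=31): x=-10.4000 theta=-0.4000
After 2 (thin lens f=32): x=-10.4000 theta=-0.0750
After 3 (propagate distance d=34): x=-12.9500 theta=-0.0750
After 4 (thin lens f=23): x=-12.9500 theta=449/920 (≈0.4880)
After 5 (propagate distance d=42 (to screen)): x=868/115 (≈7.5478) theta=449/920 (≈0.4880)
Rounded to 4 decimal places: x = 7.5478

Answer: 7.5478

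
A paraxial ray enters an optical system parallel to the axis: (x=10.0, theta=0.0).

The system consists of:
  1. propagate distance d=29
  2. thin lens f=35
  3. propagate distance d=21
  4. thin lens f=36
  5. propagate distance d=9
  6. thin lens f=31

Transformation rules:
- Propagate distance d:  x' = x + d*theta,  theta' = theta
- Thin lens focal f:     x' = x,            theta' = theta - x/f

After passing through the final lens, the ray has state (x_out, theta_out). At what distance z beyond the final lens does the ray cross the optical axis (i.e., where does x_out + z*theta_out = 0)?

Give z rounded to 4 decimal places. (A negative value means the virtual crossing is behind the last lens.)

Initial: x=10.0000 theta=0.0000
After 1 (propagate distance d=29): x=10.0000 theta=0.0000
After 2 (thin lens f=35): x=10.0000 theta=-2/7 (≈-0.2857)
After 3 (propagate distance d=21): x=4.0000 theta=-2/7 (≈-0.2857)
After 4 (thin lens f=36): x=4.0000 theta=-25/63 (≈-0.3968)
After 5 (propagate distance d=9): x=3/7 (≈0.4286) theta=-25/63 (≈-0.3968)
After 6 (thin lens f=31): x=3/7 (≈0.4286) theta=-802/1953 (≈-0.4107)
z_focus = -x_out/theta_out = -(3/7)/(-802/1953) = 837/802 ≈ 1.0436
Rounded to 4 decimal places: z = 1.0436

Answer: 1.0436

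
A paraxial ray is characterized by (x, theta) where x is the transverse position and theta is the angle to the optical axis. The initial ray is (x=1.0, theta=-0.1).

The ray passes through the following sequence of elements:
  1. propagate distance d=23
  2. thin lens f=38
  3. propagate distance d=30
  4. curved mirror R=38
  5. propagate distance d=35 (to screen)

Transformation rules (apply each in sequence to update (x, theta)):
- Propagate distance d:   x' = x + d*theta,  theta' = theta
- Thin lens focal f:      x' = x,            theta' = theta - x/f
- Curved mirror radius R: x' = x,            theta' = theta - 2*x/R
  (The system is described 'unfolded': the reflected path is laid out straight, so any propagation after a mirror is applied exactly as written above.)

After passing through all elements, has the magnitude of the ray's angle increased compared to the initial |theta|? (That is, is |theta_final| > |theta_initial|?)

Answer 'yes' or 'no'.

Initial: x=1.0000 theta=-0.1000
After 1 (propagate distance d=23): x=-1.3000 theta=-0.1000
After 2 (thin lens f=38): x=-1.3000 theta=-5/76 (≈-0.0658)
After 3 (propagate distance d=30): x=-311/95 (≈-3.2737) theta=-5/76 (≈-0.0658)
After 4 (curved mirror R=38): x=-311/95 (≈-3.2737) theta=769/7220 (≈0.1065)
After 5 (propagate distance d=35 (to screen)): x=3279/7220 (≈0.4542) theta=769/7220 (≈0.1065)
|theta_initial|=0.1000 |theta_final|=769/7220 (≈0.1065) -> increased

Answer: yes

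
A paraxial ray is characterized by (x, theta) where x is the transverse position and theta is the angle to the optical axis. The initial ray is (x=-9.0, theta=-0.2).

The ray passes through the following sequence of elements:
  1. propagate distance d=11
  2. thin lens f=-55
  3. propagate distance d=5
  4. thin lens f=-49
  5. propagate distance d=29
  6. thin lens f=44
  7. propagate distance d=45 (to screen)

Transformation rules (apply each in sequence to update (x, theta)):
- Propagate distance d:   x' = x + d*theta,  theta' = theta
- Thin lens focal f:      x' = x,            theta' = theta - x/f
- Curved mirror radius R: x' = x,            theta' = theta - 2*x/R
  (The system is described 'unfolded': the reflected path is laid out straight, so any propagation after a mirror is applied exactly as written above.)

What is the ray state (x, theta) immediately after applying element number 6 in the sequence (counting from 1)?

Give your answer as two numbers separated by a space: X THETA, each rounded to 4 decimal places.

Answer: -32.7466 0.0708

Derivation:
Initial: x=-9.0000 theta=-0.2000
After 1 (propagate distance d=11): x=-11.2000 theta=-0.2000
After 2 (thin lens f=-55): x=-11.2000 theta=-111/275 (≈-0.4036)
After 3 (propagate distance d=5): x=-727/55 (≈-13.2182) theta=-111/275 (≈-0.4036)
After 4 (thin lens f=-49): x=-727/55 (≈-13.2182) theta=-9074/13475 (≈-0.6734)
After 5 (propagate distance d=29): x=-441261/13475 (≈-32.7466) theta=-9074/13475 (≈-0.6734)
After 6 (thin lens f=44): x=-441261/13475 (≈-32.7466) theta=8401/118580 (≈0.0708)
Rounded to 4 decimal places: x = -32.7466, theta = 0.0708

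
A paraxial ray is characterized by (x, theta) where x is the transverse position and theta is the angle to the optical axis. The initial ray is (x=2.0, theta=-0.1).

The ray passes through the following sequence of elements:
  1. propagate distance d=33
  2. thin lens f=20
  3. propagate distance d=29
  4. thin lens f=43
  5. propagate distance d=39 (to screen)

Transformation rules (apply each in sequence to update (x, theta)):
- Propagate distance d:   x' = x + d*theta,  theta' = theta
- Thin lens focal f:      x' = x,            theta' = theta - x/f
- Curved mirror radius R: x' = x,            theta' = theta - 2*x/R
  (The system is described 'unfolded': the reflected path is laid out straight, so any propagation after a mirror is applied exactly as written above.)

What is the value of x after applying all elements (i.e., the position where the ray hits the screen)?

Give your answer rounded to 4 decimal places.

Answer: -1.5803

Derivation:
Initial: x=2.0000 theta=-0.1000
After 1 (propagate distance d=33): x=-1.3000 theta=-0.1000
After 2 (thin lens f=20): x=-1.3000 theta=-0.0350
After 3 (propagate distance d=29): x=-2.3150 theta=-0.0350
After 4 (thin lens f=43): x=-2.3150 theta=81/4300 (≈0.0188)
After 5 (propagate distance d=39 (to screen)): x=-13591/8600 (≈-1.5803) theta=81/4300 (≈0.0188)
Rounded to 4 decimal places: x = -1.5803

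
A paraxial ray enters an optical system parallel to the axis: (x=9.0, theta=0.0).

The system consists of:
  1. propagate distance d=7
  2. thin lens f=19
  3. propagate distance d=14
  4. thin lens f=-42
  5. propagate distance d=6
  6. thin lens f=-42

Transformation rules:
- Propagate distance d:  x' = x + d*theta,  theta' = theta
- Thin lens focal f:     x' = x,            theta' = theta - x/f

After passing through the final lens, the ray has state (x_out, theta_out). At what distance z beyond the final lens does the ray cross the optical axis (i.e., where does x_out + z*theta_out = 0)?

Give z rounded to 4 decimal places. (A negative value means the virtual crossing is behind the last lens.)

Answer: -0.3218

Derivation:
Initial: x=9.0000 theta=0.0000
After 1 (propagate distance d=7): x=9.0000 theta=0.0000
After 2 (thin lens f=19): x=9.0000 theta=-9/19 (≈-0.4737)
After 3 (propagate distance d=14): x=45/19 (≈2.3684) theta=-9/19 (≈-0.4737)
After 4 (thin lens f=-42): x=45/19 (≈2.3684) theta=-111/266 (≈-0.4173)
After 5 (propagate distance d=6): x=-18/133 (≈-0.1353) theta=-111/266 (≈-0.4173)
After 6 (thin lens f=-42): x=-18/133 (≈-0.1353) theta=-783/1862 (≈-0.4205)
z_focus = -x_out/theta_out = -(-18/133)/(-783/1862) = -28/87 ≈ -0.3218
Rounded to 4 decimal places: z = -0.3218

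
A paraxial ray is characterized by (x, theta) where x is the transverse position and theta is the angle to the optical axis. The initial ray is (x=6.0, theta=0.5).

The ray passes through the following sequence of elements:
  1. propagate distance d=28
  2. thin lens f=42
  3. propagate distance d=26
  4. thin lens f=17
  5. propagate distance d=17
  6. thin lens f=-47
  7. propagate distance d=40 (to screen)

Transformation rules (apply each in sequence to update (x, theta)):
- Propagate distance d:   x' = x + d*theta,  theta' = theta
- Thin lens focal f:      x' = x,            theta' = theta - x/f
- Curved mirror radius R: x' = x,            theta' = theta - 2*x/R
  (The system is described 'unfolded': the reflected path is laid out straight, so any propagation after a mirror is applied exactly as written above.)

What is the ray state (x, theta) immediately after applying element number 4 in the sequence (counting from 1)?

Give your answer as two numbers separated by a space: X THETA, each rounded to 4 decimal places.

Initial: x=6.0000 theta=0.5000
After 1 (propagate distance d=28): x=20.0000 theta=0.5000
After 2 (thin lens f=42): x=20.0000 theta=1/42 (≈0.0238)
After 3 (propagate distance d=26): x=433/21 (≈20.6190) theta=1/42 (≈0.0238)
After 4 (thin lens f=17): x=433/21 (≈20.6190) theta=-283/238 (≈-1.1891)
Rounded to 4 decimal places: x = 20.6190, theta = -1.1891

Answer: 20.6190 -1.1891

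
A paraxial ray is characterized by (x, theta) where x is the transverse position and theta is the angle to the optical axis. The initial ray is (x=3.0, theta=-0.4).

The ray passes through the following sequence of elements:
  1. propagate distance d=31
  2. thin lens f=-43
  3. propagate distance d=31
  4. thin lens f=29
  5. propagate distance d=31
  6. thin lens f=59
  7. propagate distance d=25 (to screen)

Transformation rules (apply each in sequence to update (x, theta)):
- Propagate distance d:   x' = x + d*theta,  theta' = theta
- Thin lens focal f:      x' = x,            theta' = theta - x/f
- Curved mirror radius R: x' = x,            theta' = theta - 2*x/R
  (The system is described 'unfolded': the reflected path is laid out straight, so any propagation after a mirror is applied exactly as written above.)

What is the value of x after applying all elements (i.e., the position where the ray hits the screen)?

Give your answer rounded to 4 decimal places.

Answer: -0.7453

Derivation:
Initial: x=3.0000 theta=-0.4000
After 1 (propagate distance d=31): x=-9.4000 theta=-0.4000
After 2 (thin lens f=-43): x=-9.4000 theta=-133/215 (≈-0.6186)
After 3 (propagate distance d=31): x=-6144/215 (≈-28.5767) theta=-133/215 (≈-0.6186)
After 4 (thin lens f=29): x=-6144/215 (≈-28.5767) theta=2287/6235 (≈0.3668)
After 5 (propagate distance d=31): x=-107279/6235 (≈-17.2059) theta=2287/6235 (≈0.3668)
After 6 (thin lens f=59): x=-107279/6235 (≈-17.2059) theta=242212/367865 (≈0.6584)
After 7 (propagate distance d=25 (to screen)): x=-274161/367865 (≈-0.7453) theta=242212/367865 (≈0.6584)
Rounded to 4 decimal places: x = -0.7453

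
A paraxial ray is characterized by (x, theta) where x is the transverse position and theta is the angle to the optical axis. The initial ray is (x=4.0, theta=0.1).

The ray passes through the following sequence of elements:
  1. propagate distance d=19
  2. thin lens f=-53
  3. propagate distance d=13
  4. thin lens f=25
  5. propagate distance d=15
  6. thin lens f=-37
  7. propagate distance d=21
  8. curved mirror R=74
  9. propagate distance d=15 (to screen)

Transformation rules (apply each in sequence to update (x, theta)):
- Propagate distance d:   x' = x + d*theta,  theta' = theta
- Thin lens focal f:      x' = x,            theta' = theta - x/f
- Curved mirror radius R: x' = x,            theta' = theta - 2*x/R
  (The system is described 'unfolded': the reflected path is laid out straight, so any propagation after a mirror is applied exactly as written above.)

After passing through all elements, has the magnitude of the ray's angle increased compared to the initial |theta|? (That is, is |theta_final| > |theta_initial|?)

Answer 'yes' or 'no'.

Initial: x=4.0000 theta=0.1000
After 1 (propagate distance d=19): x=5.9000 theta=0.1000
After 2 (thin lens f=-53): x=5.9000 theta=56/265 (≈0.2113)
After 3 (propagate distance d=13): x=4583/530 (≈8.6472) theta=56/265 (≈0.2113)
After 4 (thin lens f=25): x=4583/530 (≈8.6472) theta=-1783/13250 (≈-0.1346)
After 5 (propagate distance d=15): x=8783/1325 (≈6.6287) theta=-1783/13250 (≈-0.1346)
After 6 (thin lens f=-37): x=8783/1325 (≈6.6287) theta=21859/490250 (≈0.0446)
After 7 (propagate distance d=21): x=3708749/490250 (≈7.5650) theta=21859/490250 (≈0.0446)
After 8 (curved mirror R=74): x=3708749/490250 (≈7.5650) theta=-1449983/9069625 (≈-0.1599)
After 9 (propagate distance d=15 (to screen)): x=93724223/18139250 (≈5.1669) theta=-1449983/9069625 (≈-0.1599)
|theta_initial|=0.1000 |theta_final|=1449983/9069625 (≈0.1599) -> increased

Answer: yes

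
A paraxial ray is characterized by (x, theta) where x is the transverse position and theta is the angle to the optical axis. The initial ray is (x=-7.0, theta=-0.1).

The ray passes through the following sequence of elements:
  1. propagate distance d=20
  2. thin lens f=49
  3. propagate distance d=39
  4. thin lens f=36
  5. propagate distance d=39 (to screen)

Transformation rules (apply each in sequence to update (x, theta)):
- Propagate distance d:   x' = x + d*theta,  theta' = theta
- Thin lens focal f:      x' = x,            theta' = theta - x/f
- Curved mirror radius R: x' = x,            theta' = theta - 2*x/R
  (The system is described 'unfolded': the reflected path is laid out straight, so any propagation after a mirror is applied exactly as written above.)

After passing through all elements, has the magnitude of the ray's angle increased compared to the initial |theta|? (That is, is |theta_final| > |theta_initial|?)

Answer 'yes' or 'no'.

Initial: x=-7.0000 theta=-0.1000
After 1 (propagate distance d=20): x=-9.0000 theta=-0.1000
After 2 (thin lens f=49): x=-9.0000 theta=41/490 (≈0.0837)
After 3 (propagate distance d=39): x=-2811/490 (≈-5.7367) theta=41/490 (≈0.0837)
After 4 (thin lens f=36): x=-2811/490 (≈-5.7367) theta=1429/5880 (≈0.2430)
After 5 (propagate distance d=39 (to screen)): x=7333/1960 (≈3.7413) theta=1429/5880 (≈0.2430)
|theta_initial|=0.1000 |theta_final|=1429/5880 (≈0.2430) -> increased

Answer: yes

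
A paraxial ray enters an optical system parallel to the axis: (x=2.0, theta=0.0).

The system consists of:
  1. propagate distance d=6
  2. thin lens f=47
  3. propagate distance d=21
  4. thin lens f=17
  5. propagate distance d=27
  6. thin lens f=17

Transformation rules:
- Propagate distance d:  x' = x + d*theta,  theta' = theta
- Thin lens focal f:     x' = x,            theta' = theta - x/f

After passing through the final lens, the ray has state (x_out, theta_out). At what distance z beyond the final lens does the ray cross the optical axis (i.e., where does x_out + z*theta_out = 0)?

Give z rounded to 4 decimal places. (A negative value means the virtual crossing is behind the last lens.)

Answer: -1018.5833

Derivation:
Initial: x=2.0000 theta=0.0000
After 1 (propagate distance d=6): x=2.0000 theta=0.0000
After 2 (thin lens f=47): x=2.0000 theta=-2/47 (≈-0.0426)
After 3 (propagate distance d=21): x=52/47 (≈1.1064) theta=-2/47 (≈-0.0426)
After 4 (thin lens f=17): x=52/47 (≈1.1064) theta=-86/799 (≈-0.1076)
After 5 (propagate distance d=27): x=-1438/799 (≈-1.7997) theta=-86/799 (≈-0.1076)
After 6 (thin lens f=17): x=-1438/799 (≈-1.7997) theta=-24/13583 (≈-0.0018)
z_focus = -x_out/theta_out = -(-1438/799)/(-24/13583) = -12223/12 ≈ -1018.5833
Rounded to 4 decimal places: z = -1018.5833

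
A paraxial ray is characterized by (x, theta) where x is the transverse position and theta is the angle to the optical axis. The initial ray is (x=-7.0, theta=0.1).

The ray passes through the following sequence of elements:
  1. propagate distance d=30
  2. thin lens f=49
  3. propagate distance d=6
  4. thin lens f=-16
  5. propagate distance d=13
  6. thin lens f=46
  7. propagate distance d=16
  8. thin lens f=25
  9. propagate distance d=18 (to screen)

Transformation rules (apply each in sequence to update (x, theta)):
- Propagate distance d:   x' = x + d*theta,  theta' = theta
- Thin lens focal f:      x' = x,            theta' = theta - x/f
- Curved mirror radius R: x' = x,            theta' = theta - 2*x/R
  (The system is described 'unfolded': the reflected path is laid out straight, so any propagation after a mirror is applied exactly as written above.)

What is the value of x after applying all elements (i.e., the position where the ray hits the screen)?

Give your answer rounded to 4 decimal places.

Initial: x=-7.0000 theta=0.1000
After 1 (propagate distance d=30): x=-4.0000 theta=0.1000
After 2 (thin lens f=49): x=-4.0000 theta=89/490 (≈0.1816)
After 3 (propagate distance d=6): x=-713/245 (≈-2.9102) theta=89/490 (≈0.1816)
After 4 (thin lens f=-16): x=-713/245 (≈-2.9102) theta=-1/3920 (≈-0.0003)
After 5 (propagate distance d=13): x=-11421/3920 (≈-2.9135) theta=-1/3920 (≈-0.0003)
After 6 (thin lens f=46): x=-11421/3920 (≈-2.9135) theta=325/5152 (≈0.0631)
After 7 (propagate distance d=16): x=-171683/90160 (≈-1.9042) theta=325/5152 (≈0.0631)
After 8 (thin lens f=25): x=-171683/90160 (≈-1.9042) theta=627741/4508000 (≈0.1393)
After 9 (propagate distance d=18 (to screen)): x=13853/23000 (≈0.6023) theta=627741/4508000 (≈0.1393)
Rounded to 4 decimal places: x = 0.6023

Answer: 0.6023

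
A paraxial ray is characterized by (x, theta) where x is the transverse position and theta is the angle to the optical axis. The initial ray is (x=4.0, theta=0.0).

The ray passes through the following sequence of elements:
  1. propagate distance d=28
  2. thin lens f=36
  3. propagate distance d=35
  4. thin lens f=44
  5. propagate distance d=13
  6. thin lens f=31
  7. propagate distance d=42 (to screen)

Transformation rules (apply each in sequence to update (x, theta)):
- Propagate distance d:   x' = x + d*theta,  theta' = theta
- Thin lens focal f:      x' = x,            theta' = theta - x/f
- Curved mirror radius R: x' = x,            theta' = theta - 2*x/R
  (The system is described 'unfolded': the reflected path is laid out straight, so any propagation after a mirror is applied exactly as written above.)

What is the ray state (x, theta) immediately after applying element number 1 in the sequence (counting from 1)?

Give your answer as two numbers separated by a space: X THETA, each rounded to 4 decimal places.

Initial: x=4.0000 theta=0.0000
After 1 (propagate distance d=28): x=4.0000 theta=0.0000
Rounded to 4 decimal places: x = 4.0000, theta = 0.0000

Answer: 4.0000 0.0000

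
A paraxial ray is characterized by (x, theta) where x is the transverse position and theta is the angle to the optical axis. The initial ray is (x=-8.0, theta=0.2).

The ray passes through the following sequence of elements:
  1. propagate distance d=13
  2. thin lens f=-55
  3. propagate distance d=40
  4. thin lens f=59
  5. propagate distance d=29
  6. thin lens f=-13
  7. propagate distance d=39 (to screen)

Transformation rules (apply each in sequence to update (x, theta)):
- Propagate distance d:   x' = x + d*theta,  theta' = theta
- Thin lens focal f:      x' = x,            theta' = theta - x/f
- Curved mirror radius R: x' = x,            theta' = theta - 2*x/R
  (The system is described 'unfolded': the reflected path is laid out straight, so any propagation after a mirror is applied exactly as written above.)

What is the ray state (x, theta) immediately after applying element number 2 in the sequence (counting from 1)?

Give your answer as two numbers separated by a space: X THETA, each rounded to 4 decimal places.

Initial: x=-8.0000 theta=0.2000
After 1 (propagate distance d=13): x=-5.4000 theta=0.2000
After 2 (thin lens f=-55): x=-5.4000 theta=28/275 (≈0.1018)
Rounded to 4 decimal places: x = -5.4000, theta = 0.1018

Answer: -5.4000 0.1018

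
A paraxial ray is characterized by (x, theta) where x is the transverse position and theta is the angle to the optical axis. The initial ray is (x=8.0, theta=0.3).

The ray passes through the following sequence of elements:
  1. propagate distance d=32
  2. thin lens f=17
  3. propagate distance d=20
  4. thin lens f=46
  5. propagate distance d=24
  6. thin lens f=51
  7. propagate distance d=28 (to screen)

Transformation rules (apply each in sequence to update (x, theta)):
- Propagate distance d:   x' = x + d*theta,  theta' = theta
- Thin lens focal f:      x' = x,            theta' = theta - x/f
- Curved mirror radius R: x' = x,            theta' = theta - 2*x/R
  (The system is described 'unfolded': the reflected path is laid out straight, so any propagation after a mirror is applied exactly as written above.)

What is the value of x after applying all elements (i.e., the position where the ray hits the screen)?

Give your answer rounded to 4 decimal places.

Initial: x=8.0000 theta=0.3000
After 1 (propagate distance d=32): x=17.6000 theta=0.3000
After 2 (thin lens f=17): x=17.6000 theta=-25/34 (≈-0.7353)
After 3 (propagate distance d=20): x=246/85 (≈2.8941) theta=-25/34 (≈-0.7353)
After 4 (thin lens f=46): x=246/85 (≈2.8941) theta=-3121/3910 (≈-0.7982)
After 5 (propagate distance d=24): x=-31794/1955 (≈-16.2629) theta=-3121/3910 (≈-0.7982)
After 6 (thin lens f=51): x=-31794/1955 (≈-16.2629) theta=-31861/66470 (≈-0.4793)
After 7 (propagate distance d=28 (to screen)): x=-986552/33235 (≈-29.6841) theta=-31861/66470 (≈-0.4793)
Rounded to 4 decimal places: x = -29.6841

Answer: -29.6841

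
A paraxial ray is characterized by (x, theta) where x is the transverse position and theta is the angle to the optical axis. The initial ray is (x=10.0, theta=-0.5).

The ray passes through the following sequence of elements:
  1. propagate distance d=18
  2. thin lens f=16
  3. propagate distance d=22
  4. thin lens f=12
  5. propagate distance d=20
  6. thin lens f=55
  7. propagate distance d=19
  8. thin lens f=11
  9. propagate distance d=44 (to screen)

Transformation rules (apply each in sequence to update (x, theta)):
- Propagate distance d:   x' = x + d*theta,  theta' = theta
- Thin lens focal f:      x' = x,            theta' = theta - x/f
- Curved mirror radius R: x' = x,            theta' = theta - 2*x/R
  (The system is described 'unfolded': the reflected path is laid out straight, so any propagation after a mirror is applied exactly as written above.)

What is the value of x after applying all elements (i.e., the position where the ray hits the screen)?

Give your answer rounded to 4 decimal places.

Answer: 5.1229

Derivation:
Initial: x=10.0000 theta=-0.5000
After 1 (propagate distance d=18): x=1.0000 theta=-0.5000
After 2 (thin lens f=16): x=1.0000 theta=-0.5625
After 3 (propagate distance d=22): x=-11.3750 theta=-0.5625
After 4 (thin lens f=12): x=-11.3750 theta=37/96 (≈0.3854)
After 5 (propagate distance d=20): x=-11/3 (≈-3.6667) theta=37/96 (≈0.3854)
After 6 (thin lens f=55): x=-11/3 (≈-3.6667) theta=217/480 (≈0.4521)
After 7 (propagate distance d=19): x=2363/480 (≈4.9229) theta=217/480 (≈0.4521)
After 8 (thin lens f=11): x=2363/480 (≈4.9229) theta=1/220 (≈0.0045)
After 9 (propagate distance d=44 (to screen)): x=2459/480 (≈5.1229) theta=1/220 (≈0.0045)
Rounded to 4 decimal places: x = 5.1229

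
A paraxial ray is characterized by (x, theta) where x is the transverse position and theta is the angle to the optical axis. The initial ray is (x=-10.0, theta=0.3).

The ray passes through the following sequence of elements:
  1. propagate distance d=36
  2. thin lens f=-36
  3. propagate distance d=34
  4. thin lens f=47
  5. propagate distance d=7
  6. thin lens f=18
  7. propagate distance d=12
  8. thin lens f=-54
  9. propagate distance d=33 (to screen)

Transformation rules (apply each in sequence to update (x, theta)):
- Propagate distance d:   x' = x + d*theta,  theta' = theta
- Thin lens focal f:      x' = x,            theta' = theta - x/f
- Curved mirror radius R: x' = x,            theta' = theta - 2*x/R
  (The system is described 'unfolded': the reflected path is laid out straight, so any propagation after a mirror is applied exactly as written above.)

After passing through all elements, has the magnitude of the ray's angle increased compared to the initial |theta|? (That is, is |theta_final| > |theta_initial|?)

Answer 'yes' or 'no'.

Initial: x=-10.0000 theta=0.3000
After 1 (propagate distance d=36): x=0.8000 theta=0.3000
After 2 (thin lens f=-36): x=0.8000 theta=29/90 (≈0.3222)
After 3 (propagate distance d=34): x=529/45 (≈11.7556) theta=29/90 (≈0.3222)
After 4 (thin lens f=47): x=529/45 (≈11.7556) theta=61/846 (≈0.0721)
After 5 (propagate distance d=7): x=17287/1410 (≈12.2603) theta=61/846 (≈0.0721)
After 6 (thin lens f=18): x=17287/1410 (≈12.2603) theta=-15457/25380 (≈-0.6090)
After 7 (propagate distance d=12): x=20947/4230 (≈4.9520) theta=-15457/25380 (≈-0.6090)
After 8 (thin lens f=-54): x=20947/4230 (≈4.9520) theta=-59083/114210 (≈-0.5173)
After 9 (propagate distance d=33 (to screen)): x=-46139/3807 (≈-12.1195) theta=-59083/114210 (≈-0.5173)
|theta_initial|=0.3000 |theta_final|=59083/114210 (≈0.5173) -> increased

Answer: yes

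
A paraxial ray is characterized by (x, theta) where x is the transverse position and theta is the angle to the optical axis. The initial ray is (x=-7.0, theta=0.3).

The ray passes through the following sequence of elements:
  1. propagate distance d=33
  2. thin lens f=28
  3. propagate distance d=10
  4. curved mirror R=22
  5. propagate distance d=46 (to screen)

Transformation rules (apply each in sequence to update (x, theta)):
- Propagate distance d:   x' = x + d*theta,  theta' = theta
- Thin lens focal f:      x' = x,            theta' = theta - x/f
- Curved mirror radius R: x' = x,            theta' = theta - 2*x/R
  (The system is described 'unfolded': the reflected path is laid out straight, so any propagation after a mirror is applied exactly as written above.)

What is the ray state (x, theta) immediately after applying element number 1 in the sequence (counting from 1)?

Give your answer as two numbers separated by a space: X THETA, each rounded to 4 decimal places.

Initial: x=-7.0000 theta=0.3000
After 1 (propagate distance d=33): x=2.9000 theta=0.3000
Rounded to 4 decimal places: x = 2.9000, theta = 0.3000

Answer: 2.9000 0.3000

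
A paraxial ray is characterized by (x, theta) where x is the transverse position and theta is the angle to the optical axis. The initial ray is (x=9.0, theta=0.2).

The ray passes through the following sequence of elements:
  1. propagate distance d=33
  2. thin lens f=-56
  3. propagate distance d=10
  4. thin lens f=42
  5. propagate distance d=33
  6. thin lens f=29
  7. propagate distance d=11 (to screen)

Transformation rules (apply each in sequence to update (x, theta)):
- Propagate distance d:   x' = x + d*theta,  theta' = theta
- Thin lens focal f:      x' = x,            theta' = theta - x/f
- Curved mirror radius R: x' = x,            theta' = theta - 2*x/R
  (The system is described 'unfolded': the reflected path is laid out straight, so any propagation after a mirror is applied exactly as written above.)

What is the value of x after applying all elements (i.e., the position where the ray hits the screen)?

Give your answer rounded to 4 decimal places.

Initial: x=9.0000 theta=0.2000
After 1 (propagate distance d=33): x=15.6000 theta=0.2000
After 2 (thin lens f=-56): x=15.6000 theta=67/140 (≈0.4786)
After 3 (propagate distance d=10): x=1427/70 (≈20.3857) theta=67/140 (≈0.4786)
After 4 (thin lens f=42): x=1427/70 (≈20.3857) theta=-1/147 (≈-0.0068)
After 5 (propagate distance d=33): x=9879/490 (≈20.1612) theta=-1/147 (≈-0.0068)
After 6 (thin lens f=29): x=9879/490 (≈20.1612) theta=-29927/42630 (≈-0.7020)
After 7 (propagate distance d=11 (to screen)): x=265138/21315 (≈12.4390) theta=-29927/42630 (≈-0.7020)
Rounded to 4 decimal places: x = 12.4390

Answer: 12.4390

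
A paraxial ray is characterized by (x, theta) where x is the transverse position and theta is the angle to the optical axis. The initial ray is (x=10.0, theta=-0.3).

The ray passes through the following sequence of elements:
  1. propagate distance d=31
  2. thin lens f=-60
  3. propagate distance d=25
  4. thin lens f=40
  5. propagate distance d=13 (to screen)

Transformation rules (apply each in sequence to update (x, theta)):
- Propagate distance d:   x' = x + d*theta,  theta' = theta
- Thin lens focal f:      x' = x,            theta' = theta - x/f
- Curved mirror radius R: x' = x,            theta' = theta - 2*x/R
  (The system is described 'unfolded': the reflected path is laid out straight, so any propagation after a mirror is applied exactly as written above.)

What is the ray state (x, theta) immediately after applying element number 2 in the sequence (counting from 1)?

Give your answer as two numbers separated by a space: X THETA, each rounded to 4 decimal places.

Initial: x=10.0000 theta=-0.3000
After 1 (propagate distance d=31): x=0.7000 theta=-0.3000
After 2 (thin lens f=-60): x=0.7000 theta=-173/600 (≈-0.2883)
Rounded to 4 decimal places: x = 0.7000, theta = -0.2883

Answer: 0.7000 -0.2883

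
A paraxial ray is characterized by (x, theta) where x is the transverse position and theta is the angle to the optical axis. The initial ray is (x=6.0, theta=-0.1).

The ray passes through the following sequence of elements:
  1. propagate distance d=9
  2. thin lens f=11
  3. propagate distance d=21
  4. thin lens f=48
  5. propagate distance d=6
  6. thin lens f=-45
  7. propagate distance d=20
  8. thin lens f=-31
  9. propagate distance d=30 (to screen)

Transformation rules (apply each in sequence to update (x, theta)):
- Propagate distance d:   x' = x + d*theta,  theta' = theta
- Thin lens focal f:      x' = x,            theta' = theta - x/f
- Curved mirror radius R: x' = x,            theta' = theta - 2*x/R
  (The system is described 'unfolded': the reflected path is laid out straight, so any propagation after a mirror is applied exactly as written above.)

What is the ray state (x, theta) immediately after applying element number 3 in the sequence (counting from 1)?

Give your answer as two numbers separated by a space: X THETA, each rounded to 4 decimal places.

Initial: x=6.0000 theta=-0.1000
After 1 (propagate distance d=9): x=5.1000 theta=-0.1000
After 2 (thin lens f=11): x=5.1000 theta=-31/55 (≈-0.5636)
After 3 (propagate distance d=21): x=-741/110 (≈-6.7364) theta=-31/55 (≈-0.5636)
Rounded to 4 decimal places: x = -6.7364, theta = -0.5636

Answer: -6.7364 -0.5636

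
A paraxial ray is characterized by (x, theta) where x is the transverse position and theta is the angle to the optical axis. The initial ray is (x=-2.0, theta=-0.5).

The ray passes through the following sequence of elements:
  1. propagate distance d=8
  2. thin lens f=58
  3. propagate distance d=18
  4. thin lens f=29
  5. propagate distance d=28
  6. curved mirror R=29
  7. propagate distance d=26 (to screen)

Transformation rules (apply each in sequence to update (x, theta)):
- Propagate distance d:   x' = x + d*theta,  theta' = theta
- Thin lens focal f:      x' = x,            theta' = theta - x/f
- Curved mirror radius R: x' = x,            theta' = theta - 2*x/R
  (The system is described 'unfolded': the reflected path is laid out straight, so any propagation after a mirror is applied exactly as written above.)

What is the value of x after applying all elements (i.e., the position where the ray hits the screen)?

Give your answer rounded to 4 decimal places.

Initial: x=-2.0000 theta=-0.5000
After 1 (propagate distance d=8): x=-6.0000 theta=-0.5000
After 2 (thin lens f=58): x=-6.0000 theta=-23/58 (≈-0.3966)
After 3 (propagate distance d=18): x=-381/29 (≈-13.1379) theta=-23/58 (≈-0.3966)
After 4 (thin lens f=29): x=-381/29 (≈-13.1379) theta=95/1682 (≈0.0565)
After 5 (propagate distance d=28): x=-9719/841 (≈-11.5565) theta=95/1682 (≈0.0565)
After 6 (curved mirror R=29): x=-9719/841 (≈-11.5565) theta=41631/48778 (≈0.8535)
After 7 (propagate distance d=26 (to screen)): x=259352/24389 (≈10.6340) theta=41631/48778 (≈0.8535)
Rounded to 4 decimal places: x = 10.6340

Answer: 10.6340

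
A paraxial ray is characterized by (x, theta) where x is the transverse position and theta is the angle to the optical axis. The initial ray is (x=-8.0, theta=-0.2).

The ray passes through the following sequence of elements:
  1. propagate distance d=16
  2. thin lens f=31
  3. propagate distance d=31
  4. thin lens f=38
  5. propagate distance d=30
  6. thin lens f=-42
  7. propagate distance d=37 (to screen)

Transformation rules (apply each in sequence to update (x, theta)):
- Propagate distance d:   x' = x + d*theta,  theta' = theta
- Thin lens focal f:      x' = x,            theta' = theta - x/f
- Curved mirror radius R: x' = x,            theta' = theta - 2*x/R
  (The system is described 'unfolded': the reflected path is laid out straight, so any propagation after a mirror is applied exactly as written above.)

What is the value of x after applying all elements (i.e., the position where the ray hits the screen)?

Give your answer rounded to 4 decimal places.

Initial: x=-8.0000 theta=-0.2000
After 1 (propagate distance d=16): x=-11.2000 theta=-0.2000
After 2 (thin lens f=31): x=-11.2000 theta=5/31 (≈0.1613)
After 3 (propagate distance d=31): x=-6.2000 theta=5/31 (≈0.1613)
After 4 (thin lens f=38): x=-6.2000 theta=1911/5890 (≈0.3244)
After 5 (propagate distance d=30): x=10406/2945 (≈3.5334) theta=1911/5890 (≈0.3244)
After 6 (thin lens f=-42): x=10406/2945 (≈3.5334) theta=50537/123690 (≈0.4086)
After 7 (propagate distance d=37 (to screen)): x=2306921/123690 (≈18.6508) theta=50537/123690 (≈0.4086)
Rounded to 4 decimal places: x = 18.6508

Answer: 18.6508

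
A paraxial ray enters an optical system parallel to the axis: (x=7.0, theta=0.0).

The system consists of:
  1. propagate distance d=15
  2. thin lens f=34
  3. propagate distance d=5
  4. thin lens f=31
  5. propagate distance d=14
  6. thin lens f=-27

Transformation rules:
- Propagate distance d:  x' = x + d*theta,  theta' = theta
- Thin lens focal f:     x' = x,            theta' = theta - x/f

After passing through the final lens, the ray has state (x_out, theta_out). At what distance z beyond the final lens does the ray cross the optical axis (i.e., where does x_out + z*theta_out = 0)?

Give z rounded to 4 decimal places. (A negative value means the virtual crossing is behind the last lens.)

Initial: x=7.0000 theta=0.0000
After 1 (propagate distance d=15): x=7.0000 theta=0.0000
After 2 (thin lens f=34): x=7.0000 theta=-7/34 (≈-0.2059)
After 3 (propagate distance d=5): x=203/34 (≈5.9706) theta=-7/34 (≈-0.2059)
After 4 (thin lens f=31): x=203/34 (≈5.9706) theta=-210/527 (≈-0.3985)
After 5 (propagate distance d=14): x=413/1054 (≈0.3918) theta=-210/527 (≈-0.3985)
After 6 (thin lens f=-27): x=413/1054 (≈0.3918) theta=-10927/28458 (≈-0.3840)
z_focus = -x_out/theta_out = -(413/1054)/(-10927/28458) = 1593/1561 ≈ 1.0205
Rounded to 4 decimal places: z = 1.0205

Answer: 1.0205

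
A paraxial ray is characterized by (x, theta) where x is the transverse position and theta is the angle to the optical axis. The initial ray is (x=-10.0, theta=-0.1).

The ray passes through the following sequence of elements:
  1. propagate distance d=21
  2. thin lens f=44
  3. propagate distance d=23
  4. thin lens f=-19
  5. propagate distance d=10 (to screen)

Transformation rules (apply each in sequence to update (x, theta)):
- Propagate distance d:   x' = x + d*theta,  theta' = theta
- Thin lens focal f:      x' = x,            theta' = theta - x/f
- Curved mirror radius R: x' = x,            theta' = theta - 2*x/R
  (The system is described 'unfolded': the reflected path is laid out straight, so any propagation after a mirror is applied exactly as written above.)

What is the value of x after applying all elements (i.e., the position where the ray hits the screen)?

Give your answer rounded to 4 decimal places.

Answer: -10.5750

Derivation:
Initial: x=-10.0000 theta=-0.1000
After 1 (propagate distance d=21): x=-12.1000 theta=-0.1000
After 2 (thin lens f=44): x=-12.1000 theta=0.1750
After 3 (propagate distance d=23): x=-8.0750 theta=0.1750
After 4 (thin lens f=-19): x=-8.0750 theta=-0.2500
After 5 (propagate distance d=10 (to screen)): x=-10.5750 theta=-0.2500
Rounded to 4 decimal places: x = -10.5750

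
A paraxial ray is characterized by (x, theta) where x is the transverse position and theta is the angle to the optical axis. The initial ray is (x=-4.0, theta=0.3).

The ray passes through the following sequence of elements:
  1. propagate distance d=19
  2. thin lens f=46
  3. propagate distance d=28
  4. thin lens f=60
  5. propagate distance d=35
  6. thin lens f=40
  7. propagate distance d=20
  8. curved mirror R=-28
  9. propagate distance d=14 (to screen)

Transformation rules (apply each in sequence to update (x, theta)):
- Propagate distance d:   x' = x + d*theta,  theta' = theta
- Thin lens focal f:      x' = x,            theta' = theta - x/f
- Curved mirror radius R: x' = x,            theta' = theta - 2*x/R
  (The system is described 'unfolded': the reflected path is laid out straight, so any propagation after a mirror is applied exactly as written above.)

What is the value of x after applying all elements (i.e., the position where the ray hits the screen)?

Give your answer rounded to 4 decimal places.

Initial: x=-4.0000 theta=0.3000
After 1 (propagate distance d=19): x=1.7000 theta=0.3000
After 2 (thin lens f=46): x=1.7000 theta=121/460 (≈0.2630)
After 3 (propagate distance d=28): x=417/46 (≈9.0652) theta=121/460 (≈0.2630)
After 4 (thin lens f=60): x=417/46 (≈9.0652) theta=103/920 (≈0.1120)
After 5 (propagate distance d=35): x=2389/184 (≈12.9837) theta=103/920 (≈0.1120)
After 6 (thin lens f=40): x=2389/184 (≈12.9837) theta=-313/1472 (≈-0.2126)
After 7 (propagate distance d=20): x=3213/368 (≈8.7310) theta=-313/1472 (≈-0.2126)
After 8 (curved mirror R=-28): x=3213/368 (≈8.7310) theta=605/1472 (≈0.4110)
After 9 (propagate distance d=14 (to screen)): x=10661/736 (≈14.4851) theta=605/1472 (≈0.4110)
Rounded to 4 decimal places: x = 14.4851

Answer: 14.4851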